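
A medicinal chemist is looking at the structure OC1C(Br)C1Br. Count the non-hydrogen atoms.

Every atom symbol written in the SMILES (organic subset) is one heavy atom; implicit H are not written.
Heavy atoms by element → Br:2, C:3, O:1.
Total: 6.

6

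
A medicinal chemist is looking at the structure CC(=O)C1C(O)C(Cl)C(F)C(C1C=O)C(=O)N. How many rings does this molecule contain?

In SMILES, each pair of matching ring-closure digits denotes one ring-closing bond; the number of such bonds equals the number of independent rings.
Ring-closure bonds here: 1.

1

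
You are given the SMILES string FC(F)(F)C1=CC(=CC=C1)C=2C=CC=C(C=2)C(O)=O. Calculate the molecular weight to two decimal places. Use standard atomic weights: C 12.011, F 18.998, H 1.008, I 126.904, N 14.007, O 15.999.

266.22 g/mol

First, the molecular formula is C14H9F3O2 (counting implicit H from valence).
  C: 14 × 12.011 = 168.154
  F: 3 × 18.998 = 56.994
  H: 9 × 1.008 = 9.072
  O: 2 × 15.999 = 31.998
Sum: 14×12.011 + 3×18.998 + 9×1.008 + 2×15.999 = 266.218 → 266.22 g/mol.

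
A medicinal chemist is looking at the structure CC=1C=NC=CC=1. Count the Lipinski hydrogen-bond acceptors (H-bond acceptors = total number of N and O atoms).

1

N atoms: 1; O atoms: 0.
Lipinski HBA = 1 + 0 = 1.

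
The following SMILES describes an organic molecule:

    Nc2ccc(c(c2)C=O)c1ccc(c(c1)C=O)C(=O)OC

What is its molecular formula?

C16H13NO4

Walk through each heavy atom and fill implicit hydrogens from standard valence (C 4, N 3, O 2, S 2, halogen 1); for lowercase aromatic atoms, an aromatic c carries 1 H when it has two neighbours and 0 H with three, and aromatic n carries 0 H:
  atom 1: N, bond orders sum to 1 (valence 3) → 2 H
  atom 2: aromatic c, 3 neighbours → 0 H
  atom 3: aromatic c, 2 neighbours → 1 H
  atom 4: aromatic c, 2 neighbours → 1 H
  atom 5: aromatic c, 3 neighbours → 0 H
  atom 6: aromatic c, 3 neighbours → 0 H
  atom 7: aromatic c, 2 neighbours → 1 H
  atom 8: C, bond orders sum to 3 (valence 4) → 1 H
  atom 9: O, bond orders sum to 2 (valence 2) → 0 H
  atom 10: aromatic c, 3 neighbours → 0 H
  atom 11: aromatic c, 2 neighbours → 1 H
  atom 12: aromatic c, 2 neighbours → 1 H
  atom 13: aromatic c, 3 neighbours → 0 H
  atom 14: aromatic c, 3 neighbours → 0 H
  atom 15: aromatic c, 2 neighbours → 1 H
  atom 16: C, bond orders sum to 3 (valence 4) → 1 H
  atom 17: O, bond orders sum to 2 (valence 2) → 0 H
  atom 18: C, bond orders sum to 4 (valence 4) → 0 H
  atom 19: O, bond orders sum to 2 (valence 2) → 0 H
  atom 20: O, bond orders sum to 2 (valence 2) → 0 H
  atom 21: C, bond orders sum to 1 (valence 4) → 3 H
Totals → C:16, H:13, N:1, O:4.
In Hill order: C16H13NO4.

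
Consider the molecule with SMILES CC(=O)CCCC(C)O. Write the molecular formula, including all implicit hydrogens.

C7H14O2

Walk through each heavy atom and fill implicit hydrogens from standard valence (C 4, N 3, O 2, S 2, halogen 1):
  atom 1: C, bond orders sum to 1 (valence 4) → 3 H
  atom 2: C, bond orders sum to 4 (valence 4) → 0 H
  atom 3: O, bond orders sum to 2 (valence 2) → 0 H
  atom 4: C, bond orders sum to 2 (valence 4) → 2 H
  atom 5: C, bond orders sum to 2 (valence 4) → 2 H
  atom 6: C, bond orders sum to 2 (valence 4) → 2 H
  atom 7: C, bond orders sum to 3 (valence 4) → 1 H
  atom 8: C, bond orders sum to 1 (valence 4) → 3 H
  atom 9: O, bond orders sum to 1 (valence 2) → 1 H
Totals → C:7, H:14, O:2.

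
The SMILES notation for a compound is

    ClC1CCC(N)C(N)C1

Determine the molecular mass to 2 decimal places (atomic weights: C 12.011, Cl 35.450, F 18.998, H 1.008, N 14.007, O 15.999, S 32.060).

First, the molecular formula is C6H13ClN2 (counting implicit H from valence).
  C: 6 × 12.011 = 72.066
  Cl: 1 × 35.450 = 35.450
  H: 13 × 1.008 = 13.104
  N: 2 × 14.007 = 28.014
Sum: 6×12.011 + 1×35.450 + 13×1.008 + 2×14.007 = 148.634 → 148.63 g/mol.

148.63 g/mol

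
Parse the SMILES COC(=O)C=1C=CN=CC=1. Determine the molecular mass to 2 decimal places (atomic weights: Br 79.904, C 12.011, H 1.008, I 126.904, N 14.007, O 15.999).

137.14 g/mol

First, the molecular formula is C7H7NO2 (counting implicit H from valence).
  C: 7 × 12.011 = 84.077
  H: 7 × 1.008 = 7.056
  N: 1 × 14.007 = 14.007
  O: 2 × 15.999 = 31.998
Sum: 7×12.011 + 7×1.008 + 1×14.007 + 2×15.999 = 137.138 → 137.14 g/mol.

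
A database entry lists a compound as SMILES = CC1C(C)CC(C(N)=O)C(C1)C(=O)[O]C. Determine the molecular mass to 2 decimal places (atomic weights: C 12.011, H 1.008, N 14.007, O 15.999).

213.28 g/mol

First, the molecular formula is C11H19NO3 (counting implicit H from valence).
  C: 11 × 12.011 = 132.121
  H: 19 × 1.008 = 19.152
  N: 1 × 14.007 = 14.007
  O: 3 × 15.999 = 47.997
Sum: 11×12.011 + 19×1.008 + 1×14.007 + 3×15.999 = 213.277 → 213.28 g/mol.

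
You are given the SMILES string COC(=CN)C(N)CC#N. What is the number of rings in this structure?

In SMILES, each pair of matching ring-closure digits denotes one ring-closing bond; the number of such bonds equals the number of independent rings.
Ring-closure bonds here: 0.

0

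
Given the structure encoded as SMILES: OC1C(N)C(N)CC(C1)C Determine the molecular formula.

C7H16N2O

Walk through each heavy atom and fill implicit hydrogens from standard valence (C 4, N 3, O 2, S 2, halogen 1):
  atom 1: O, bond orders sum to 1 (valence 2) → 1 H
  atom 2: C, bond orders sum to 3 (valence 4) → 1 H
  atom 3: C, bond orders sum to 3 (valence 4) → 1 H
  atom 4: N, bond orders sum to 1 (valence 3) → 2 H
  atom 5: C, bond orders sum to 3 (valence 4) → 1 H
  atom 6: N, bond orders sum to 1 (valence 3) → 2 H
  atom 7: C, bond orders sum to 2 (valence 4) → 2 H
  atom 8: C, bond orders sum to 3 (valence 4) → 1 H
  atom 9: C, bond orders sum to 2 (valence 4) → 2 H
  atom 10: C, bond orders sum to 1 (valence 4) → 3 H
Totals → C:7, H:16, N:2, O:1.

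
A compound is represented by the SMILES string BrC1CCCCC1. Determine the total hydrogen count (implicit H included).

11

Walk through each heavy atom and fill implicit hydrogens from standard valence (C 4, N 3, O 2, S 2, halogen 1):
  atom 1: Br (halogen, monovalent) → 0 H
  atom 2: C, bond orders sum to 3 (valence 4) → 1 H
  atom 3: C, bond orders sum to 2 (valence 4) → 2 H
  atom 4: C, bond orders sum to 2 (valence 4) → 2 H
  atom 5: C, bond orders sum to 2 (valence 4) → 2 H
  atom 6: C, bond orders sum to 2 (valence 4) → 2 H
  atom 7: C, bond orders sum to 2 (valence 4) → 2 H
Total hydrogens: 11.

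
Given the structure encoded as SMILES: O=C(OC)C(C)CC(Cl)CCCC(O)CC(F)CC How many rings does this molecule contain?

In SMILES, each pair of matching ring-closure digits denotes one ring-closing bond; the number of such bonds equals the number of independent rings.
Ring-closure bonds here: 0.

0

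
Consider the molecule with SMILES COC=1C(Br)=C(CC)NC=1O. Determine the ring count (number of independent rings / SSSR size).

In SMILES, each pair of matching ring-closure digits denotes one ring-closing bond; the number of such bonds equals the number of independent rings.
Ring-closure bonds here: 1.

1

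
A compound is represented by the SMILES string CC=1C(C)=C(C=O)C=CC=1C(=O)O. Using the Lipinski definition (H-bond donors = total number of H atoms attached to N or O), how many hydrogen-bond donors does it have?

Donors: find every N or O and count the H atoms it carries.
  atom 7 (O): bond orders sum to 2 → 0 H
  atom 12 (O): bond orders sum to 2 → 0 H
  atom 13 (O): bond orders sum to 1 → 1 H
Lipinski HBD = 1.

1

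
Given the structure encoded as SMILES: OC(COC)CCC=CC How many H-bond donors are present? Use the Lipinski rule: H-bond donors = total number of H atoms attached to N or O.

Donors: find every N or O and count the H atoms it carries.
  atom 1 (O): bond orders sum to 1 → 1 H
  atom 4 (O): bond orders sum to 2 → 0 H
Lipinski HBD = 1.

1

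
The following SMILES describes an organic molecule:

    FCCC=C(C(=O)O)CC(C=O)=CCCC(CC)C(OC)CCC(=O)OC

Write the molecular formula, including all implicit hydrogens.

C20H31FO6

Walk through each heavy atom and fill implicit hydrogens from standard valence (C 4, N 3, O 2, S 2, halogen 1):
  atom 1: F (halogen, monovalent) → 0 H
  atom 2: C, bond orders sum to 2 (valence 4) → 2 H
  atom 3: C, bond orders sum to 2 (valence 4) → 2 H
  atom 4: C, bond orders sum to 3 (valence 4) → 1 H
  atom 5: C, bond orders sum to 4 (valence 4) → 0 H
  atom 6: C, bond orders sum to 4 (valence 4) → 0 H
  atom 7: O, bond orders sum to 2 (valence 2) → 0 H
  atom 8: O, bond orders sum to 1 (valence 2) → 1 H
  atom 9: C, bond orders sum to 2 (valence 4) → 2 H
  atom 10: C, bond orders sum to 4 (valence 4) → 0 H
  atom 11: C, bond orders sum to 3 (valence 4) → 1 H
  atom 12: O, bond orders sum to 2 (valence 2) → 0 H
  atom 13: C, bond orders sum to 3 (valence 4) → 1 H
  atom 14: C, bond orders sum to 2 (valence 4) → 2 H
  atom 15: C, bond orders sum to 2 (valence 4) → 2 H
  atom 16: C, bond orders sum to 3 (valence 4) → 1 H
  atom 17: C, bond orders sum to 2 (valence 4) → 2 H
  atom 18: C, bond orders sum to 1 (valence 4) → 3 H
  atom 19: C, bond orders sum to 3 (valence 4) → 1 H
  atom 20: O, bond orders sum to 2 (valence 2) → 0 H
  atom 21: C, bond orders sum to 1 (valence 4) → 3 H
  atom 22: C, bond orders sum to 2 (valence 4) → 2 H
  atom 23: C, bond orders sum to 2 (valence 4) → 2 H
  atom 24: C, bond orders sum to 4 (valence 4) → 0 H
  atom 25: O, bond orders sum to 2 (valence 2) → 0 H
  atom 26: O, bond orders sum to 2 (valence 2) → 0 H
  atom 27: C, bond orders sum to 1 (valence 4) → 3 H
Totals → C:20, H:31, F:1, O:6.
In Hill order: C20H31FO6.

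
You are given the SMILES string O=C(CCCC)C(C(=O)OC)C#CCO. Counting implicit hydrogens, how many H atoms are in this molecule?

16

Walk through each heavy atom and fill implicit hydrogens from standard valence (C 4, N 3, O 2, S 2, halogen 1):
  atom 1: O, bond orders sum to 2 (valence 2) → 0 H
  atom 2: C, bond orders sum to 4 (valence 4) → 0 H
  atom 3: C, bond orders sum to 2 (valence 4) → 2 H
  atom 4: C, bond orders sum to 2 (valence 4) → 2 H
  atom 5: C, bond orders sum to 2 (valence 4) → 2 H
  atom 6: C, bond orders sum to 1 (valence 4) → 3 H
  atom 7: C, bond orders sum to 3 (valence 4) → 1 H
  atom 8: C, bond orders sum to 4 (valence 4) → 0 H
  atom 9: O, bond orders sum to 2 (valence 2) → 0 H
  atom 10: O, bond orders sum to 2 (valence 2) → 0 H
  atom 11: C, bond orders sum to 1 (valence 4) → 3 H
  atom 12: C, bond orders sum to 4 (valence 4) → 0 H
  atom 13: C, bond orders sum to 4 (valence 4) → 0 H
  atom 14: C, bond orders sum to 2 (valence 4) → 2 H
  atom 15: O, bond orders sum to 1 (valence 2) → 1 H
Total hydrogens: 16.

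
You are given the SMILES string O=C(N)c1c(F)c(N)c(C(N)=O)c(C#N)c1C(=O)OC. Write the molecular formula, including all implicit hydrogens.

Walk through each heavy atom and fill implicit hydrogens from standard valence (C 4, N 3, O 2, S 2, halogen 1); for lowercase aromatic atoms, an aromatic c carries 1 H when it has two neighbours and 0 H with three, and aromatic n carries 0 H:
  atom 1: O, bond orders sum to 2 (valence 2) → 0 H
  atom 2: C, bond orders sum to 4 (valence 4) → 0 H
  atom 3: N, bond orders sum to 1 (valence 3) → 2 H
  atom 4: aromatic c, 3 neighbours → 0 H
  atom 5: aromatic c, 3 neighbours → 0 H
  atom 6: F (halogen, monovalent) → 0 H
  atom 7: aromatic c, 3 neighbours → 0 H
  atom 8: N, bond orders sum to 1 (valence 3) → 2 H
  atom 9: aromatic c, 3 neighbours → 0 H
  atom 10: C, bond orders sum to 4 (valence 4) → 0 H
  atom 11: N, bond orders sum to 1 (valence 3) → 2 H
  atom 12: O, bond orders sum to 2 (valence 2) → 0 H
  atom 13: aromatic c, 3 neighbours → 0 H
  atom 14: C, bond orders sum to 4 (valence 4) → 0 H
  atom 15: N, bond orders sum to 3 (valence 3) → 0 H
  atom 16: aromatic c, 3 neighbours → 0 H
  atom 17: C, bond orders sum to 4 (valence 4) → 0 H
  atom 18: O, bond orders sum to 2 (valence 2) → 0 H
  atom 19: O, bond orders sum to 2 (valence 2) → 0 H
  atom 20: C, bond orders sum to 1 (valence 4) → 3 H
Totals → C:11, H:9, F:1, N:4, O:4.

C11H9FN4O4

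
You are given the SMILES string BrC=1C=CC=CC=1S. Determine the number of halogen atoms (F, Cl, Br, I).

1

Halogen atoms appear at heavy-atom position 1 (1×Br).
Other groups present: 1 thiol.
Halogen count: 1.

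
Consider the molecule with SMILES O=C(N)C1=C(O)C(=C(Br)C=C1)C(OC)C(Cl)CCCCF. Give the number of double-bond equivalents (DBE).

Degree of unsaturation = (number of rings) + (number of π bonds).
Ring closures in the SMILES: 1.
π bonds: 4 double bonds (each 1 DoU) → 4 DoU from unsaturation.
Total DoU = 1 + 4 = 5.

5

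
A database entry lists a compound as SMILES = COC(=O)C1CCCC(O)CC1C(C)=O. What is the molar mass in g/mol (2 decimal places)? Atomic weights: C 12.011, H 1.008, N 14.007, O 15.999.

214.26 g/mol

First, the molecular formula is C11H18O4 (counting implicit H from valence).
  C: 11 × 12.011 = 132.121
  H: 18 × 1.008 = 18.144
  O: 4 × 15.999 = 63.996
Sum: 11×12.011 + 18×1.008 + 4×15.999 = 214.261 → 214.26 g/mol.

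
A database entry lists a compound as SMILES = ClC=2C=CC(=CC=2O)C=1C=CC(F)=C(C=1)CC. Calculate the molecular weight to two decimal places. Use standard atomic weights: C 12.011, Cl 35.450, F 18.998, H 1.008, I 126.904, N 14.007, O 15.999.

250.70 g/mol

First, the molecular formula is C14H12ClFO (counting implicit H from valence).
  C: 14 × 12.011 = 168.154
  Cl: 1 × 35.450 = 35.450
  F: 1 × 18.998 = 18.998
  H: 12 × 1.008 = 12.096
  O: 1 × 15.999 = 15.999
Sum: 14×12.011 + 1×35.450 + 1×18.998 + 12×1.008 + 1×15.999 = 250.697 → 250.70 g/mol.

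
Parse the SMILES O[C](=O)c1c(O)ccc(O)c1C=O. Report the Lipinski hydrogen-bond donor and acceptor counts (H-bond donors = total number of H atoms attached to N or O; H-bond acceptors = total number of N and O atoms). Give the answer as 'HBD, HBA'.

3, 5

Donors: find every N or O and count the H atoms it carries.
  atom 1 (O): bond orders sum to 1 → 1 H
  atom 3 (O): bond orders sum to 2 → 0 H
  atom 6 (O): bond orders sum to 1 → 1 H
  atom 10 (O): bond orders sum to 1 → 1 H
  atom 13 (O): bond orders sum to 2 → 0 H
Lipinski HBD = 3.
Acceptors: N atoms = 0, O atoms = 5 → HBA = 5.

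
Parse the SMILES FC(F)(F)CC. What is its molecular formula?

C3H5F3

Walk through each heavy atom and fill implicit hydrogens from standard valence (C 4, N 3, O 2, S 2, halogen 1):
  atom 1: F (halogen, monovalent) → 0 H
  atom 2: C, bond orders sum to 4 (valence 4) → 0 H
  atom 3: F (halogen, monovalent) → 0 H
  atom 4: F (halogen, monovalent) → 0 H
  atom 5: C, bond orders sum to 2 (valence 4) → 2 H
  atom 6: C, bond orders sum to 1 (valence 4) → 3 H
Totals → C:3, H:5, F:3.
In Hill order: C3H5F3.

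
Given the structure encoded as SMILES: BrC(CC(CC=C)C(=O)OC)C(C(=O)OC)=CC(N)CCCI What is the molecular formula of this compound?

C16H25BrINO4

Walk through each heavy atom and fill implicit hydrogens from standard valence (C 4, N 3, O 2, S 2, halogen 1):
  atom 1: Br (halogen, monovalent) → 0 H
  atom 2: C, bond orders sum to 3 (valence 4) → 1 H
  atom 3: C, bond orders sum to 2 (valence 4) → 2 H
  atom 4: C, bond orders sum to 3 (valence 4) → 1 H
  atom 5: C, bond orders sum to 2 (valence 4) → 2 H
  atom 6: C, bond orders sum to 3 (valence 4) → 1 H
  atom 7: C, bond orders sum to 2 (valence 4) → 2 H
  atom 8: C, bond orders sum to 4 (valence 4) → 0 H
  atom 9: O, bond orders sum to 2 (valence 2) → 0 H
  atom 10: O, bond orders sum to 2 (valence 2) → 0 H
  atom 11: C, bond orders sum to 1 (valence 4) → 3 H
  atom 12: C, bond orders sum to 4 (valence 4) → 0 H
  atom 13: C, bond orders sum to 4 (valence 4) → 0 H
  atom 14: O, bond orders sum to 2 (valence 2) → 0 H
  atom 15: O, bond orders sum to 2 (valence 2) → 0 H
  atom 16: C, bond orders sum to 1 (valence 4) → 3 H
  atom 17: C, bond orders sum to 3 (valence 4) → 1 H
  atom 18: C, bond orders sum to 3 (valence 4) → 1 H
  atom 19: N, bond orders sum to 1 (valence 3) → 2 H
  atom 20: C, bond orders sum to 2 (valence 4) → 2 H
  atom 21: C, bond orders sum to 2 (valence 4) → 2 H
  atom 22: C, bond orders sum to 2 (valence 4) → 2 H
  atom 23: I (halogen, monovalent) → 0 H
Totals → C:16, H:25, Br:1, I:1, N:1, O:4.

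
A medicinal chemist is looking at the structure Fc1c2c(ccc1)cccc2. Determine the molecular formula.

Walk through each heavy atom and fill implicit hydrogens from standard valence (C 4, N 3, O 2, S 2, halogen 1); for lowercase aromatic atoms, an aromatic c carries 1 H when it has two neighbours and 0 H with three, and aromatic n carries 0 H:
  atom 1: F (halogen, monovalent) → 0 H
  atom 2: aromatic c, 3 neighbours → 0 H
  atom 3: aromatic c, 3 neighbours → 0 H
  atom 4: aromatic c, 3 neighbours → 0 H
  atom 5: aromatic c, 2 neighbours → 1 H
  atom 6: aromatic c, 2 neighbours → 1 H
  atom 7: aromatic c, 2 neighbours → 1 H
  atom 8: aromatic c, 2 neighbours → 1 H
  atom 9: aromatic c, 2 neighbours → 1 H
  atom 10: aromatic c, 2 neighbours → 1 H
  atom 11: aromatic c, 2 neighbours → 1 H
Totals → C:10, H:7, F:1.
In Hill order: C10H7F.

C10H7F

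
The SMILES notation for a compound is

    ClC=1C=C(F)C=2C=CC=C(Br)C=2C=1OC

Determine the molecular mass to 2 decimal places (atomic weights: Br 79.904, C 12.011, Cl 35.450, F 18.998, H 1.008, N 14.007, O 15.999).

289.53 g/mol

First, the molecular formula is C11H7BrClFO (counting implicit H from valence).
  Br: 1 × 79.904 = 79.904
  C: 11 × 12.011 = 132.121
  Cl: 1 × 35.450 = 35.450
  F: 1 × 18.998 = 18.998
  H: 7 × 1.008 = 7.056
  O: 1 × 15.999 = 15.999
Sum: 1×79.904 + 11×12.011 + 1×35.450 + 1×18.998 + 7×1.008 + 1×15.999 = 289.528 → 289.53 g/mol.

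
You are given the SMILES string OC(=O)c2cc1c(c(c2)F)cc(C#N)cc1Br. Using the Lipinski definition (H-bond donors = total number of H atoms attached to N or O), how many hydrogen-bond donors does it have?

Donors: find every N or O and count the H atoms it carries.
  atom 1 (O): bond orders sum to 1 → 1 H
  atom 3 (O): bond orders sum to 2 → 0 H
  atom 14 (N): bond orders sum to 3 → 0 H
Lipinski HBD = 1.

1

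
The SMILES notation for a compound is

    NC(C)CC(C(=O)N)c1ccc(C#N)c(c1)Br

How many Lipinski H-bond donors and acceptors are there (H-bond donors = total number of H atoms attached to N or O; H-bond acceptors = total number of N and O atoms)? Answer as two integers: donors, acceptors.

Donors: find every N or O and count the H atoms it carries.
  atom 1 (N): bond orders sum to 1 → 2 H
  atom 7 (O): bond orders sum to 2 → 0 H
  atom 8 (N): bond orders sum to 1 → 2 H
  atom 14 (N): bond orders sum to 3 → 0 H
Lipinski HBD = 4.
Acceptors: N atoms = 3, O atoms = 1 → HBA = 4.

4, 4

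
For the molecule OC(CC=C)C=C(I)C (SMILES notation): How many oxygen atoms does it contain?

Scan the SMILES for O atoms (remember two-letter symbols like Cl and Br are single atoms).
Oxygen count: 1.

1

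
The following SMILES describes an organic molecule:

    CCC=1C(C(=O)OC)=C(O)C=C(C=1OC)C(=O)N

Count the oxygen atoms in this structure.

5

Scan the SMILES for O atoms (remember two-letter symbols like Cl and Br are single atoms).
Oxygen count: 5.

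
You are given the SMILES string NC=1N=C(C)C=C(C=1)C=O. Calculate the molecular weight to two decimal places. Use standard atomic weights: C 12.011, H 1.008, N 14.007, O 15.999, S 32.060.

136.15 g/mol

First, the molecular formula is C7H8N2O (counting implicit H from valence).
  C: 7 × 12.011 = 84.077
  H: 8 × 1.008 = 8.064
  N: 2 × 14.007 = 28.014
  O: 1 × 15.999 = 15.999
Sum: 7×12.011 + 8×1.008 + 2×14.007 + 1×15.999 = 136.154 → 136.15 g/mol.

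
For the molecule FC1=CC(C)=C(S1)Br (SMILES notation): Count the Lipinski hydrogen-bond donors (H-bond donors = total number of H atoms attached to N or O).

0

Donors: find every N or O and count the H atoms it carries.
  (no N or O atoms present)
Lipinski HBD = 0.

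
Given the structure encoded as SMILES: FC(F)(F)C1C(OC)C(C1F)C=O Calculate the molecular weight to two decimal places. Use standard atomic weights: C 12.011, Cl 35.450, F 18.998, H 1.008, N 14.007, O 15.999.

First, the molecular formula is C7H8F4O2 (counting implicit H from valence).
  C: 7 × 12.011 = 84.077
  F: 4 × 18.998 = 75.992
  H: 8 × 1.008 = 8.064
  O: 2 × 15.999 = 31.998
Sum: 7×12.011 + 4×18.998 + 8×1.008 + 2×15.999 = 200.131 → 200.13 g/mol.

200.13 g/mol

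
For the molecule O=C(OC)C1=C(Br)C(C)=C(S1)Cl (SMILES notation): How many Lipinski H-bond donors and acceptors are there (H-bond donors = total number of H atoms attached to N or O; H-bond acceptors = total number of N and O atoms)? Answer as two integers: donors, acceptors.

Donors: find every N or O and count the H atoms it carries.
  atom 1 (O): bond orders sum to 2 → 0 H
  atom 3 (O): bond orders sum to 2 → 0 H
Lipinski HBD = 0.
Acceptors: N atoms = 0, O atoms = 2 → HBA = 2.

0, 2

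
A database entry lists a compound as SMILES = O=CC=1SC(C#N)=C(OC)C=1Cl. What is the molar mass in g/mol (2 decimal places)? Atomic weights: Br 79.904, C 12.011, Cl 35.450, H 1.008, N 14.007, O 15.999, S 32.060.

201.62 g/mol

First, the molecular formula is C7H4ClNO2S (counting implicit H from valence).
  C: 7 × 12.011 = 84.077
  Cl: 1 × 35.450 = 35.450
  H: 4 × 1.008 = 4.032
  N: 1 × 14.007 = 14.007
  O: 2 × 15.999 = 31.998
  S: 1 × 32.060 = 32.060
Sum: 7×12.011 + 1×35.450 + 4×1.008 + 1×14.007 + 2×15.999 + 1×32.060 = 201.624 → 201.62 g/mol.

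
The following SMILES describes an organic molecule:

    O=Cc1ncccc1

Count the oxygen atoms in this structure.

Scan the SMILES for O atoms (remember two-letter symbols like Cl and Br are single atoms).
Oxygen count: 1.

1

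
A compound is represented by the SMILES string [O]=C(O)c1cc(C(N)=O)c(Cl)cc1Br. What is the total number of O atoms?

Scan the SMILES for O atoms (remember two-letter symbols like Cl and Br are single atoms).
Oxygen count: 3.

3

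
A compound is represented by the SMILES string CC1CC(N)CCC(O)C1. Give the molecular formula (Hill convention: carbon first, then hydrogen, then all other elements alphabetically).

C8H17NO

Walk through each heavy atom and fill implicit hydrogens from standard valence (C 4, N 3, O 2, S 2, halogen 1):
  atom 1: C, bond orders sum to 1 (valence 4) → 3 H
  atom 2: C, bond orders sum to 3 (valence 4) → 1 H
  atom 3: C, bond orders sum to 2 (valence 4) → 2 H
  atom 4: C, bond orders sum to 3 (valence 4) → 1 H
  atom 5: N, bond orders sum to 1 (valence 3) → 2 H
  atom 6: C, bond orders sum to 2 (valence 4) → 2 H
  atom 7: C, bond orders sum to 2 (valence 4) → 2 H
  atom 8: C, bond orders sum to 3 (valence 4) → 1 H
  atom 9: O, bond orders sum to 1 (valence 2) → 1 H
  atom 10: C, bond orders sum to 2 (valence 4) → 2 H
Totals → C:8, H:17, N:1, O:1.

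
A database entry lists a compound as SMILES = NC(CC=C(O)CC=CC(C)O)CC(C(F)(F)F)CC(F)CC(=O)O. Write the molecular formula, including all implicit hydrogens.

C16H25F4NO4

Walk through each heavy atom and fill implicit hydrogens from standard valence (C 4, N 3, O 2, S 2, halogen 1):
  atom 1: N, bond orders sum to 1 (valence 3) → 2 H
  atom 2: C, bond orders sum to 3 (valence 4) → 1 H
  atom 3: C, bond orders sum to 2 (valence 4) → 2 H
  atom 4: C, bond orders sum to 3 (valence 4) → 1 H
  atom 5: C, bond orders sum to 4 (valence 4) → 0 H
  atom 6: O, bond orders sum to 1 (valence 2) → 1 H
  atom 7: C, bond orders sum to 2 (valence 4) → 2 H
  atom 8: C, bond orders sum to 3 (valence 4) → 1 H
  atom 9: C, bond orders sum to 3 (valence 4) → 1 H
  atom 10: C, bond orders sum to 3 (valence 4) → 1 H
  atom 11: C, bond orders sum to 1 (valence 4) → 3 H
  atom 12: O, bond orders sum to 1 (valence 2) → 1 H
  atom 13: C, bond orders sum to 2 (valence 4) → 2 H
  atom 14: C, bond orders sum to 3 (valence 4) → 1 H
  atom 15: C, bond orders sum to 4 (valence 4) → 0 H
  atom 16: F (halogen, monovalent) → 0 H
  atom 17: F (halogen, monovalent) → 0 H
  atom 18: F (halogen, monovalent) → 0 H
  atom 19: C, bond orders sum to 2 (valence 4) → 2 H
  atom 20: C, bond orders sum to 3 (valence 4) → 1 H
  atom 21: F (halogen, monovalent) → 0 H
  atom 22: C, bond orders sum to 2 (valence 4) → 2 H
  atom 23: C, bond orders sum to 4 (valence 4) → 0 H
  atom 24: O, bond orders sum to 2 (valence 2) → 0 H
  atom 25: O, bond orders sum to 1 (valence 2) → 1 H
Totals → C:16, H:25, F:4, N:1, O:4.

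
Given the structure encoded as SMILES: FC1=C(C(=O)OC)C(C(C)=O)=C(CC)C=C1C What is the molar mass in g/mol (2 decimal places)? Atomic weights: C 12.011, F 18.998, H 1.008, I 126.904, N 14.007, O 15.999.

238.26 g/mol

First, the molecular formula is C13H15FO3 (counting implicit H from valence).
  C: 13 × 12.011 = 156.143
  F: 1 × 18.998 = 18.998
  H: 15 × 1.008 = 15.120
  O: 3 × 15.999 = 47.997
Sum: 13×12.011 + 1×18.998 + 15×1.008 + 3×15.999 = 238.258 → 238.26 g/mol.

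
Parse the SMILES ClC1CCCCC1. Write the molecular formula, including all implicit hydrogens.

Walk through each heavy atom and fill implicit hydrogens from standard valence (C 4, N 3, O 2, S 2, halogen 1):
  atom 1: Cl (halogen, monovalent) → 0 H
  atom 2: C, bond orders sum to 3 (valence 4) → 1 H
  atom 3: C, bond orders sum to 2 (valence 4) → 2 H
  atom 4: C, bond orders sum to 2 (valence 4) → 2 H
  atom 5: C, bond orders sum to 2 (valence 4) → 2 H
  atom 6: C, bond orders sum to 2 (valence 4) → 2 H
  atom 7: C, bond orders sum to 2 (valence 4) → 2 H
Totals → C:6, H:11, Cl:1.

C6H11Cl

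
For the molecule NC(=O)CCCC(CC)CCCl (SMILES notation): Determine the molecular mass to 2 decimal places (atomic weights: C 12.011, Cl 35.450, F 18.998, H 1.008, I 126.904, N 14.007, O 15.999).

191.70 g/mol

First, the molecular formula is C9H18ClNO (counting implicit H from valence).
  C: 9 × 12.011 = 108.099
  Cl: 1 × 35.450 = 35.450
  H: 18 × 1.008 = 18.144
  N: 1 × 14.007 = 14.007
  O: 1 × 15.999 = 15.999
Sum: 9×12.011 + 1×35.450 + 18×1.008 + 1×14.007 + 1×15.999 = 191.699 → 191.70 g/mol.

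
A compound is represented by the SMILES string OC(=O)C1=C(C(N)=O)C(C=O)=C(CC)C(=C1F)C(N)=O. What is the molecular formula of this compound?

C12H11FN2O5

Walk through each heavy atom and fill implicit hydrogens from standard valence (C 4, N 3, O 2, S 2, halogen 1):
  atom 1: O, bond orders sum to 1 (valence 2) → 1 H
  atom 2: C, bond orders sum to 4 (valence 4) → 0 H
  atom 3: O, bond orders sum to 2 (valence 2) → 0 H
  atom 4: C, bond orders sum to 4 (valence 4) → 0 H
  atom 5: C, bond orders sum to 4 (valence 4) → 0 H
  atom 6: C, bond orders sum to 4 (valence 4) → 0 H
  atom 7: N, bond orders sum to 1 (valence 3) → 2 H
  atom 8: O, bond orders sum to 2 (valence 2) → 0 H
  atom 9: C, bond orders sum to 4 (valence 4) → 0 H
  atom 10: C, bond orders sum to 3 (valence 4) → 1 H
  atom 11: O, bond orders sum to 2 (valence 2) → 0 H
  atom 12: C, bond orders sum to 4 (valence 4) → 0 H
  atom 13: C, bond orders sum to 2 (valence 4) → 2 H
  atom 14: C, bond orders sum to 1 (valence 4) → 3 H
  atom 15: C, bond orders sum to 4 (valence 4) → 0 H
  atom 16: C, bond orders sum to 4 (valence 4) → 0 H
  atom 17: F (halogen, monovalent) → 0 H
  atom 18: C, bond orders sum to 4 (valence 4) → 0 H
  atom 19: N, bond orders sum to 1 (valence 3) → 2 H
  atom 20: O, bond orders sum to 2 (valence 2) → 0 H
Totals → C:12, H:11, F:1, N:2, O:5.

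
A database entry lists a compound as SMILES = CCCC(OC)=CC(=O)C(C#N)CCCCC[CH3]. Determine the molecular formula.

C15H25NO2

Walk through each heavy atom and fill implicit hydrogens from standard valence (C 4, N 3, O 2, S 2, halogen 1):
  atom 1: C, bond orders sum to 1 (valence 4) → 3 H
  atom 2: C, bond orders sum to 2 (valence 4) → 2 H
  atom 3: C, bond orders sum to 2 (valence 4) → 2 H
  atom 4: C, bond orders sum to 4 (valence 4) → 0 H
  atom 5: O, bond orders sum to 2 (valence 2) → 0 H
  atom 6: C, bond orders sum to 1 (valence 4) → 3 H
  atom 7: C, bond orders sum to 3 (valence 4) → 1 H
  atom 8: C, bond orders sum to 4 (valence 4) → 0 H
  atom 9: O, bond orders sum to 2 (valence 2) → 0 H
  atom 10: C, bond orders sum to 3 (valence 4) → 1 H
  atom 11: C, bond orders sum to 4 (valence 4) → 0 H
  atom 12: N, bond orders sum to 3 (valence 3) → 0 H
  atom 13: C, bond orders sum to 2 (valence 4) → 2 H
  atom 14: C, bond orders sum to 2 (valence 4) → 2 H
  atom 15: C, bond orders sum to 2 (valence 4) → 2 H
  atom 16: C, bond orders sum to 2 (valence 4) → 2 H
  atom 17: C, bond orders sum to 2 (valence 4) → 2 H
  atom 18: C with explicit H count 3
Totals → C:15, H:25, N:1, O:2.
In Hill order: C15H25NO2.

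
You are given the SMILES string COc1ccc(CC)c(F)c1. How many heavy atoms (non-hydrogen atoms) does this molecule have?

11

Every atom symbol written in the SMILES (organic subset) is one heavy atom; implicit H are not written.
Heavy atoms by element → C:9, F:1, O:1.
Total: 11.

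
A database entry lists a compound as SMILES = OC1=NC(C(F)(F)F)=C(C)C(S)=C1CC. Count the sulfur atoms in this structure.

1

Scan the SMILES for S atoms (remember two-letter symbols like Cl and Br are single atoms).
Sulfur count: 1.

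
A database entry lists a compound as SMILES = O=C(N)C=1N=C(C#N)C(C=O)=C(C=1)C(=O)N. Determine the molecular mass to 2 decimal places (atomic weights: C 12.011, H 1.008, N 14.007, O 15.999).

First, the molecular formula is C9H6N4O3 (counting implicit H from valence).
  C: 9 × 12.011 = 108.099
  H: 6 × 1.008 = 6.048
  N: 4 × 14.007 = 56.028
  O: 3 × 15.999 = 47.997
Sum: 9×12.011 + 6×1.008 + 4×14.007 + 3×15.999 = 218.172 → 218.17 g/mol.

218.17 g/mol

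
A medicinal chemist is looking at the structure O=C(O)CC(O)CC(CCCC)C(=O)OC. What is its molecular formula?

Walk through each heavy atom and fill implicit hydrogens from standard valence (C 4, N 3, O 2, S 2, halogen 1):
  atom 1: O, bond orders sum to 2 (valence 2) → 0 H
  atom 2: C, bond orders sum to 4 (valence 4) → 0 H
  atom 3: O, bond orders sum to 1 (valence 2) → 1 H
  atom 4: C, bond orders sum to 2 (valence 4) → 2 H
  atom 5: C, bond orders sum to 3 (valence 4) → 1 H
  atom 6: O, bond orders sum to 1 (valence 2) → 1 H
  atom 7: C, bond orders sum to 2 (valence 4) → 2 H
  atom 8: C, bond orders sum to 3 (valence 4) → 1 H
  atom 9: C, bond orders sum to 2 (valence 4) → 2 H
  atom 10: C, bond orders sum to 2 (valence 4) → 2 H
  atom 11: C, bond orders sum to 2 (valence 4) → 2 H
  atom 12: C, bond orders sum to 1 (valence 4) → 3 H
  atom 13: C, bond orders sum to 4 (valence 4) → 0 H
  atom 14: O, bond orders sum to 2 (valence 2) → 0 H
  atom 15: O, bond orders sum to 2 (valence 2) → 0 H
  atom 16: C, bond orders sum to 1 (valence 4) → 3 H
Totals → C:11, H:20, O:5.

C11H20O5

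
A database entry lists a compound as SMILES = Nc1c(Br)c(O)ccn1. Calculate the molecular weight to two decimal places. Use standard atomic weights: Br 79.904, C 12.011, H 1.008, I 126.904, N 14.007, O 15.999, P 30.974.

189.01 g/mol

First, the molecular formula is C5H5BrN2O (counting implicit H from valence).
  Br: 1 × 79.904 = 79.904
  C: 5 × 12.011 = 60.055
  H: 5 × 1.008 = 5.040
  N: 2 × 14.007 = 28.014
  O: 1 × 15.999 = 15.999
Sum: 1×79.904 + 5×12.011 + 5×1.008 + 2×14.007 + 1×15.999 = 189.012 → 189.01 g/mol.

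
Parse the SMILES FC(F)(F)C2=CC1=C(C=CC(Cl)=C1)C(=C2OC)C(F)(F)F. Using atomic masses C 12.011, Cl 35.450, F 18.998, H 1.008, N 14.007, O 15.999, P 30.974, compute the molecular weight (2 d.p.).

First, the molecular formula is C13H7ClF6O (counting implicit H from valence).
  C: 13 × 12.011 = 156.143
  Cl: 1 × 35.450 = 35.450
  F: 6 × 18.998 = 113.988
  H: 7 × 1.008 = 7.056
  O: 1 × 15.999 = 15.999
Sum: 13×12.011 + 1×35.450 + 6×18.998 + 7×1.008 + 1×15.999 = 328.636 → 328.64 g/mol.

328.64 g/mol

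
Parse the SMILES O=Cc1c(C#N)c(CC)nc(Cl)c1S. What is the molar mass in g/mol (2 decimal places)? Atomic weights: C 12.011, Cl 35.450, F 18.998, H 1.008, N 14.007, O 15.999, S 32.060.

First, the molecular formula is C9H7ClN2OS (counting implicit H from valence).
  C: 9 × 12.011 = 108.099
  Cl: 1 × 35.450 = 35.450
  H: 7 × 1.008 = 7.056
  N: 2 × 14.007 = 28.014
  O: 1 × 15.999 = 15.999
  S: 1 × 32.060 = 32.060
Sum: 9×12.011 + 1×35.450 + 7×1.008 + 2×14.007 + 1×15.999 + 1×32.060 = 226.678 → 226.68 g/mol.

226.68 g/mol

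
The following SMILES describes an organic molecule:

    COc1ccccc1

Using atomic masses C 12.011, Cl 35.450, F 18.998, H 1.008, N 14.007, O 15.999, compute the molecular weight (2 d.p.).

108.14 g/mol

First, the molecular formula is C7H8O (counting implicit H from valence).
  C: 7 × 12.011 = 84.077
  H: 8 × 1.008 = 8.064
  O: 1 × 15.999 = 15.999
Sum: 7×12.011 + 8×1.008 + 1×15.999 = 108.140 → 108.14 g/mol.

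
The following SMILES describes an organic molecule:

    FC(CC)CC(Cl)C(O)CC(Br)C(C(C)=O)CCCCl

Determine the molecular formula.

C14H24BrCl2FO2

Walk through each heavy atom and fill implicit hydrogens from standard valence (C 4, N 3, O 2, S 2, halogen 1):
  atom 1: F (halogen, monovalent) → 0 H
  atom 2: C, bond orders sum to 3 (valence 4) → 1 H
  atom 3: C, bond orders sum to 2 (valence 4) → 2 H
  atom 4: C, bond orders sum to 1 (valence 4) → 3 H
  atom 5: C, bond orders sum to 2 (valence 4) → 2 H
  atom 6: C, bond orders sum to 3 (valence 4) → 1 H
  atom 7: Cl (halogen, monovalent) → 0 H
  atom 8: C, bond orders sum to 3 (valence 4) → 1 H
  atom 9: O, bond orders sum to 1 (valence 2) → 1 H
  atom 10: C, bond orders sum to 2 (valence 4) → 2 H
  atom 11: C, bond orders sum to 3 (valence 4) → 1 H
  atom 12: Br (halogen, monovalent) → 0 H
  atom 13: C, bond orders sum to 3 (valence 4) → 1 H
  atom 14: C, bond orders sum to 4 (valence 4) → 0 H
  atom 15: C, bond orders sum to 1 (valence 4) → 3 H
  atom 16: O, bond orders sum to 2 (valence 2) → 0 H
  atom 17: C, bond orders sum to 2 (valence 4) → 2 H
  atom 18: C, bond orders sum to 2 (valence 4) → 2 H
  atom 19: C, bond orders sum to 2 (valence 4) → 2 H
  atom 20: Cl (halogen, monovalent) → 0 H
Totals → C:14, H:24, Br:1, Cl:2, F:1, O:2.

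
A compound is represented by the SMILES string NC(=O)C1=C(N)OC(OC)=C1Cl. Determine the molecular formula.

Walk through each heavy atom and fill implicit hydrogens from standard valence (C 4, N 3, O 2, S 2, halogen 1):
  atom 1: N, bond orders sum to 1 (valence 3) → 2 H
  atom 2: C, bond orders sum to 4 (valence 4) → 0 H
  atom 3: O, bond orders sum to 2 (valence 2) → 0 H
  atom 4: C, bond orders sum to 4 (valence 4) → 0 H
  atom 5: C, bond orders sum to 4 (valence 4) → 0 H
  atom 6: N, bond orders sum to 1 (valence 3) → 2 H
  atom 7: O, bond orders sum to 2 (valence 2) → 0 H
  atom 8: C, bond orders sum to 4 (valence 4) → 0 H
  atom 9: O, bond orders sum to 2 (valence 2) → 0 H
  atom 10: C, bond orders sum to 1 (valence 4) → 3 H
  atom 11: C, bond orders sum to 4 (valence 4) → 0 H
  atom 12: Cl (halogen, monovalent) → 0 H
Totals → C:6, H:7, Cl:1, N:2, O:3.
In Hill order: C6H7ClN2O3.

C6H7ClN2O3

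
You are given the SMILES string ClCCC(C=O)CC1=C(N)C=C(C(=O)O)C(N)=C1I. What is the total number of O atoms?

3

Scan the SMILES for O atoms (remember two-letter symbols like Cl and Br are single atoms).
Oxygen count: 3.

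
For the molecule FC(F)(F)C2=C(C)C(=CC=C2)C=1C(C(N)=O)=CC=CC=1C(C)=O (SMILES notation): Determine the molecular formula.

Walk through each heavy atom and fill implicit hydrogens from standard valence (C 4, N 3, O 2, S 2, halogen 1):
  atom 1: F (halogen, monovalent) → 0 H
  atom 2: C, bond orders sum to 4 (valence 4) → 0 H
  atom 3: F (halogen, monovalent) → 0 H
  atom 4: F (halogen, monovalent) → 0 H
  atom 5: C, bond orders sum to 4 (valence 4) → 0 H
  atom 6: C, bond orders sum to 4 (valence 4) → 0 H
  atom 7: C, bond orders sum to 1 (valence 4) → 3 H
  atom 8: C, bond orders sum to 4 (valence 4) → 0 H
  atom 9: C, bond orders sum to 3 (valence 4) → 1 H
  atom 10: C, bond orders sum to 3 (valence 4) → 1 H
  atom 11: C, bond orders sum to 3 (valence 4) → 1 H
  atom 12: C, bond orders sum to 4 (valence 4) → 0 H
  atom 13: C, bond orders sum to 4 (valence 4) → 0 H
  atom 14: C, bond orders sum to 4 (valence 4) → 0 H
  atom 15: N, bond orders sum to 1 (valence 3) → 2 H
  atom 16: O, bond orders sum to 2 (valence 2) → 0 H
  atom 17: C, bond orders sum to 3 (valence 4) → 1 H
  atom 18: C, bond orders sum to 3 (valence 4) → 1 H
  atom 19: C, bond orders sum to 3 (valence 4) → 1 H
  atom 20: C, bond orders sum to 4 (valence 4) → 0 H
  atom 21: C, bond orders sum to 4 (valence 4) → 0 H
  atom 22: C, bond orders sum to 1 (valence 4) → 3 H
  atom 23: O, bond orders sum to 2 (valence 2) → 0 H
Totals → C:17, H:14, F:3, N:1, O:2.

C17H14F3NO2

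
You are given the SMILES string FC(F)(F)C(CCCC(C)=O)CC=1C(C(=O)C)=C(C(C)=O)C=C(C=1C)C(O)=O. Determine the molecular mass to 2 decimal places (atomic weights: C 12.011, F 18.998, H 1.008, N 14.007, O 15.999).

400.39 g/mol

First, the molecular formula is C20H23F3O5 (counting implicit H from valence).
  C: 20 × 12.011 = 240.220
  F: 3 × 18.998 = 56.994
  H: 23 × 1.008 = 23.184
  O: 5 × 15.999 = 79.995
Sum: 20×12.011 + 3×18.998 + 23×1.008 + 5×15.999 = 400.393 → 400.39 g/mol.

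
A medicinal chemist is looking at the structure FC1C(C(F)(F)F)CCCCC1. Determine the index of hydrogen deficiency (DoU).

Degree of unsaturation = (number of rings) + (number of π bonds).
Ring closures in the SMILES: 1.
π bonds: none → 0 DoU from unsaturation.
Total DoU = 1 + 0 = 1.

1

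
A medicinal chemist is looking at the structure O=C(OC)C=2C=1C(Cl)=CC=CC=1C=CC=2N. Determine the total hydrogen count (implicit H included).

Walk through each heavy atom and fill implicit hydrogens from standard valence (C 4, N 3, O 2, S 2, halogen 1):
  atom 1: O, bond orders sum to 2 (valence 2) → 0 H
  atom 2: C, bond orders sum to 4 (valence 4) → 0 H
  atom 3: O, bond orders sum to 2 (valence 2) → 0 H
  atom 4: C, bond orders sum to 1 (valence 4) → 3 H
  atom 5: C, bond orders sum to 4 (valence 4) → 0 H
  atom 6: C, bond orders sum to 4 (valence 4) → 0 H
  atom 7: C, bond orders sum to 4 (valence 4) → 0 H
  atom 8: Cl (halogen, monovalent) → 0 H
  atom 9: C, bond orders sum to 3 (valence 4) → 1 H
  atom 10: C, bond orders sum to 3 (valence 4) → 1 H
  atom 11: C, bond orders sum to 3 (valence 4) → 1 H
  atom 12: C, bond orders sum to 4 (valence 4) → 0 H
  atom 13: C, bond orders sum to 3 (valence 4) → 1 H
  atom 14: C, bond orders sum to 3 (valence 4) → 1 H
  atom 15: C, bond orders sum to 4 (valence 4) → 0 H
  atom 16: N, bond orders sum to 1 (valence 3) → 2 H
Total hydrogens: 10.

10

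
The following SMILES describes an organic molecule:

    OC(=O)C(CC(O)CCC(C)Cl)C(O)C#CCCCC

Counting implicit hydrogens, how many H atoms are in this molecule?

Walk through each heavy atom and fill implicit hydrogens from standard valence (C 4, N 3, O 2, S 2, halogen 1):
  atom 1: O, bond orders sum to 1 (valence 2) → 1 H
  atom 2: C, bond orders sum to 4 (valence 4) → 0 H
  atom 3: O, bond orders sum to 2 (valence 2) → 0 H
  atom 4: C, bond orders sum to 3 (valence 4) → 1 H
  atom 5: C, bond orders sum to 2 (valence 4) → 2 H
  atom 6: C, bond orders sum to 3 (valence 4) → 1 H
  atom 7: O, bond orders sum to 1 (valence 2) → 1 H
  atom 8: C, bond orders sum to 2 (valence 4) → 2 H
  atom 9: C, bond orders sum to 2 (valence 4) → 2 H
  atom 10: C, bond orders sum to 3 (valence 4) → 1 H
  atom 11: C, bond orders sum to 1 (valence 4) → 3 H
  atom 12: Cl (halogen, monovalent) → 0 H
  atom 13: C, bond orders sum to 3 (valence 4) → 1 H
  atom 14: O, bond orders sum to 1 (valence 2) → 1 H
  atom 15: C, bond orders sum to 4 (valence 4) → 0 H
  atom 16: C, bond orders sum to 4 (valence 4) → 0 H
  atom 17: C, bond orders sum to 2 (valence 4) → 2 H
  atom 18: C, bond orders sum to 2 (valence 4) → 2 H
  atom 19: C, bond orders sum to 2 (valence 4) → 2 H
  atom 20: C, bond orders sum to 1 (valence 4) → 3 H
Total hydrogens: 25.

25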